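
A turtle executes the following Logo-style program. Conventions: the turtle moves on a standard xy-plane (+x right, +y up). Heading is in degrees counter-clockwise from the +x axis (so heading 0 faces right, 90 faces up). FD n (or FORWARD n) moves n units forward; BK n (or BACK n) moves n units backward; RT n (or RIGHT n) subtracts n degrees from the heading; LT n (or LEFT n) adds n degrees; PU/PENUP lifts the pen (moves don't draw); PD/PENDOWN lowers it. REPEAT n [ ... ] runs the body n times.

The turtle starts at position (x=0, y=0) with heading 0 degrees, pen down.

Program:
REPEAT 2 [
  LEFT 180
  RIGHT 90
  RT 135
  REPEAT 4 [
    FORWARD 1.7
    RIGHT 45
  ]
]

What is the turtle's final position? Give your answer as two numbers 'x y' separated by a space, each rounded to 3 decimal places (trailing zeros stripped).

Answer: 2.404 -2.404

Derivation:
Executing turtle program step by step:
Start: pos=(0,0), heading=0, pen down
REPEAT 2 [
  -- iteration 1/2 --
  LT 180: heading 0 -> 180
  RT 90: heading 180 -> 90
  RT 135: heading 90 -> 315
  REPEAT 4 [
    -- iteration 1/4 --
    FD 1.7: (0,0) -> (1.202,-1.202) [heading=315, draw]
    RT 45: heading 315 -> 270
    -- iteration 2/4 --
    FD 1.7: (1.202,-1.202) -> (1.202,-2.902) [heading=270, draw]
    RT 45: heading 270 -> 225
    -- iteration 3/4 --
    FD 1.7: (1.202,-2.902) -> (0,-4.104) [heading=225, draw]
    RT 45: heading 225 -> 180
    -- iteration 4/4 --
    FD 1.7: (0,-4.104) -> (-1.7,-4.104) [heading=180, draw]
    RT 45: heading 180 -> 135
  ]
  -- iteration 2/2 --
  LT 180: heading 135 -> 315
  RT 90: heading 315 -> 225
  RT 135: heading 225 -> 90
  REPEAT 4 [
    -- iteration 1/4 --
    FD 1.7: (-1.7,-4.104) -> (-1.7,-2.404) [heading=90, draw]
    RT 45: heading 90 -> 45
    -- iteration 2/4 --
    FD 1.7: (-1.7,-2.404) -> (-0.498,-1.202) [heading=45, draw]
    RT 45: heading 45 -> 0
    -- iteration 3/4 --
    FD 1.7: (-0.498,-1.202) -> (1.202,-1.202) [heading=0, draw]
    RT 45: heading 0 -> 315
    -- iteration 4/4 --
    FD 1.7: (1.202,-1.202) -> (2.404,-2.404) [heading=315, draw]
    RT 45: heading 315 -> 270
  ]
]
Final: pos=(2.404,-2.404), heading=270, 8 segment(s) drawn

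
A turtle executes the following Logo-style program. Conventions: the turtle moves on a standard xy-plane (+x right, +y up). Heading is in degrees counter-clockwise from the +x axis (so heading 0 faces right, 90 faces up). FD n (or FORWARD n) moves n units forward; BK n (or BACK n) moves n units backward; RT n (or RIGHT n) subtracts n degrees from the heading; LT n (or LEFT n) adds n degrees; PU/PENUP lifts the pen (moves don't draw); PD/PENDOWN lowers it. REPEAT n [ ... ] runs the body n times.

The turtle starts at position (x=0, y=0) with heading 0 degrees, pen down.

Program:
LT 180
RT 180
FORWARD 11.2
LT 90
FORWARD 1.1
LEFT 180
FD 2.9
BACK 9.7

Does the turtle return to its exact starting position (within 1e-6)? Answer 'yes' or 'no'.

Executing turtle program step by step:
Start: pos=(0,0), heading=0, pen down
LT 180: heading 0 -> 180
RT 180: heading 180 -> 0
FD 11.2: (0,0) -> (11.2,0) [heading=0, draw]
LT 90: heading 0 -> 90
FD 1.1: (11.2,0) -> (11.2,1.1) [heading=90, draw]
LT 180: heading 90 -> 270
FD 2.9: (11.2,1.1) -> (11.2,-1.8) [heading=270, draw]
BK 9.7: (11.2,-1.8) -> (11.2,7.9) [heading=270, draw]
Final: pos=(11.2,7.9), heading=270, 4 segment(s) drawn

Start position: (0, 0)
Final position: (11.2, 7.9)
Distance = 13.706; >= 1e-6 -> NOT closed

Answer: no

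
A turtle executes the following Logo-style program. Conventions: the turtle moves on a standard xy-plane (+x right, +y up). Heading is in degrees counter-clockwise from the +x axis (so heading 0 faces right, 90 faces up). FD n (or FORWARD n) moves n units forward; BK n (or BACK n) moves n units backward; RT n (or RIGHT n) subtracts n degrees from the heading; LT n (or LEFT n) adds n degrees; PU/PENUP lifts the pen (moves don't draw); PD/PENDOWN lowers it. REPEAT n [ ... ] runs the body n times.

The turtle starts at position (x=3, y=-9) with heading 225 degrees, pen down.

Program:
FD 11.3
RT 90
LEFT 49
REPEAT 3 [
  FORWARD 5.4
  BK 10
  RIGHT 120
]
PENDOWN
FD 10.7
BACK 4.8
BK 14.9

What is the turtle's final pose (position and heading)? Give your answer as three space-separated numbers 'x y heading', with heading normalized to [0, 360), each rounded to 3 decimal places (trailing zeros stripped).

Executing turtle program step by step:
Start: pos=(3,-9), heading=225, pen down
FD 11.3: (3,-9) -> (-4.99,-16.99) [heading=225, draw]
RT 90: heading 225 -> 135
LT 49: heading 135 -> 184
REPEAT 3 [
  -- iteration 1/3 --
  FD 5.4: (-4.99,-16.99) -> (-10.377,-17.367) [heading=184, draw]
  BK 10: (-10.377,-17.367) -> (-0.402,-16.669) [heading=184, draw]
  RT 120: heading 184 -> 64
  -- iteration 2/3 --
  FD 5.4: (-0.402,-16.669) -> (1.966,-11.816) [heading=64, draw]
  BK 10: (1.966,-11.816) -> (-2.418,-20.804) [heading=64, draw]
  RT 120: heading 64 -> 304
  -- iteration 3/3 --
  FD 5.4: (-2.418,-20.804) -> (0.602,-25.281) [heading=304, draw]
  BK 10: (0.602,-25.281) -> (-4.99,-16.99) [heading=304, draw]
  RT 120: heading 304 -> 184
]
PD: pen down
FD 10.7: (-4.99,-16.99) -> (-15.664,-17.737) [heading=184, draw]
BK 4.8: (-15.664,-17.737) -> (-10.876,-17.402) [heading=184, draw]
BK 14.9: (-10.876,-17.402) -> (3.988,-16.362) [heading=184, draw]
Final: pos=(3.988,-16.362), heading=184, 10 segment(s) drawn

Answer: 3.988 -16.362 184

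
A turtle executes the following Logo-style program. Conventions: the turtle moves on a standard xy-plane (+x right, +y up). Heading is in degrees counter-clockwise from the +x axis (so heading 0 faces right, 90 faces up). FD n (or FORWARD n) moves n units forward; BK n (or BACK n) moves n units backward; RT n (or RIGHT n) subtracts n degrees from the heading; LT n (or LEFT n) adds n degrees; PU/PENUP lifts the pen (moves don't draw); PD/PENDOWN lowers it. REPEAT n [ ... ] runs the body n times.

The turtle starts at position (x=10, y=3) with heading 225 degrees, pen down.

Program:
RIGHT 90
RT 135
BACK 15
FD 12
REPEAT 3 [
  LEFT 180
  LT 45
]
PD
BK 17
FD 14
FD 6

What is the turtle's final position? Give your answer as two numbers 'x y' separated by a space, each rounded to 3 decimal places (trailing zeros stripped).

Answer: 9.121 0.879

Derivation:
Executing turtle program step by step:
Start: pos=(10,3), heading=225, pen down
RT 90: heading 225 -> 135
RT 135: heading 135 -> 0
BK 15: (10,3) -> (-5,3) [heading=0, draw]
FD 12: (-5,3) -> (7,3) [heading=0, draw]
REPEAT 3 [
  -- iteration 1/3 --
  LT 180: heading 0 -> 180
  LT 45: heading 180 -> 225
  -- iteration 2/3 --
  LT 180: heading 225 -> 45
  LT 45: heading 45 -> 90
  -- iteration 3/3 --
  LT 180: heading 90 -> 270
  LT 45: heading 270 -> 315
]
PD: pen down
BK 17: (7,3) -> (-5.021,15.021) [heading=315, draw]
FD 14: (-5.021,15.021) -> (4.879,5.121) [heading=315, draw]
FD 6: (4.879,5.121) -> (9.121,0.879) [heading=315, draw]
Final: pos=(9.121,0.879), heading=315, 5 segment(s) drawn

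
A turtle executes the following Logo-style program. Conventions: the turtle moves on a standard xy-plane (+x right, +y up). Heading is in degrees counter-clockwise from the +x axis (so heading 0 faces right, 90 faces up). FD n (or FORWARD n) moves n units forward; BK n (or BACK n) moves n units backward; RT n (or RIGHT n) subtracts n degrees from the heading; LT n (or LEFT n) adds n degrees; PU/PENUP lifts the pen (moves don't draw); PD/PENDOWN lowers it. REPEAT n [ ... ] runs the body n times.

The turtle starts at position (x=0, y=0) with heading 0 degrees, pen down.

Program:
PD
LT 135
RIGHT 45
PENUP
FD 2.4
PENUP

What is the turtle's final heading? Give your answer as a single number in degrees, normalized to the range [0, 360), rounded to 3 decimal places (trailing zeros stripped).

Answer: 90

Derivation:
Executing turtle program step by step:
Start: pos=(0,0), heading=0, pen down
PD: pen down
LT 135: heading 0 -> 135
RT 45: heading 135 -> 90
PU: pen up
FD 2.4: (0,0) -> (0,2.4) [heading=90, move]
PU: pen up
Final: pos=(0,2.4), heading=90, 0 segment(s) drawn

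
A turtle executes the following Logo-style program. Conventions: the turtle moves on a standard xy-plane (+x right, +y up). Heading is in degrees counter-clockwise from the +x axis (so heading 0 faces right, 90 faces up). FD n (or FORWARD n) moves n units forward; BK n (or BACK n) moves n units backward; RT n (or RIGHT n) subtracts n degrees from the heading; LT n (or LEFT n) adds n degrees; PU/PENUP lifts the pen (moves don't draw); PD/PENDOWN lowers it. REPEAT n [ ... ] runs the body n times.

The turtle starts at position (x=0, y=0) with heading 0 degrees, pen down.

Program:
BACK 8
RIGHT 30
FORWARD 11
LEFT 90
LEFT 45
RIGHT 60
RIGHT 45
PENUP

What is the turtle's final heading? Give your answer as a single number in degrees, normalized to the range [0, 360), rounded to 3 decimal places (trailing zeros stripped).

Executing turtle program step by step:
Start: pos=(0,0), heading=0, pen down
BK 8: (0,0) -> (-8,0) [heading=0, draw]
RT 30: heading 0 -> 330
FD 11: (-8,0) -> (1.526,-5.5) [heading=330, draw]
LT 90: heading 330 -> 60
LT 45: heading 60 -> 105
RT 60: heading 105 -> 45
RT 45: heading 45 -> 0
PU: pen up
Final: pos=(1.526,-5.5), heading=0, 2 segment(s) drawn

Answer: 0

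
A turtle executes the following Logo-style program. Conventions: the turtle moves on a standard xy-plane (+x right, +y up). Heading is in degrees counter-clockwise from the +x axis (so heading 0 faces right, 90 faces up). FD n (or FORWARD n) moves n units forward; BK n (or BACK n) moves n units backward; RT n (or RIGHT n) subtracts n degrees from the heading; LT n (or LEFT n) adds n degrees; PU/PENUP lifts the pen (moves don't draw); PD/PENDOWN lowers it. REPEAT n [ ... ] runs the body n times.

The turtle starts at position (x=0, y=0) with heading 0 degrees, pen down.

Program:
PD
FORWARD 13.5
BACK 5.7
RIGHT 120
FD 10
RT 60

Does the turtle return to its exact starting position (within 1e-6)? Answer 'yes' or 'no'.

Answer: no

Derivation:
Executing turtle program step by step:
Start: pos=(0,0), heading=0, pen down
PD: pen down
FD 13.5: (0,0) -> (13.5,0) [heading=0, draw]
BK 5.7: (13.5,0) -> (7.8,0) [heading=0, draw]
RT 120: heading 0 -> 240
FD 10: (7.8,0) -> (2.8,-8.66) [heading=240, draw]
RT 60: heading 240 -> 180
Final: pos=(2.8,-8.66), heading=180, 3 segment(s) drawn

Start position: (0, 0)
Final position: (2.8, -8.66)
Distance = 9.102; >= 1e-6 -> NOT closed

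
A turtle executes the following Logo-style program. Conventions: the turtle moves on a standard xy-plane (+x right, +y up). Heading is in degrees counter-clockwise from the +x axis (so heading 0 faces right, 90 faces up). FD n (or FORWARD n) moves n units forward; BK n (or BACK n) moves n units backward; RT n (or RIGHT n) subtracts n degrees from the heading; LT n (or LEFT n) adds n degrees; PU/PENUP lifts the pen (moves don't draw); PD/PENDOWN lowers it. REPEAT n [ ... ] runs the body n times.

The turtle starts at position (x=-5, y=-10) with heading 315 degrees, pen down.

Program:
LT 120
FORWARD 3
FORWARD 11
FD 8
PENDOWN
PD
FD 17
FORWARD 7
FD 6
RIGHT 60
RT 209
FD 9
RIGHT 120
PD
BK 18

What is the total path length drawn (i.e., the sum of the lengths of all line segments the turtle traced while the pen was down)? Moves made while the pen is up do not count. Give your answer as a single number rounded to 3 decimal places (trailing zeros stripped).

Executing turtle program step by step:
Start: pos=(-5,-10), heading=315, pen down
LT 120: heading 315 -> 75
FD 3: (-5,-10) -> (-4.224,-7.102) [heading=75, draw]
FD 11: (-4.224,-7.102) -> (-1.377,3.523) [heading=75, draw]
FD 8: (-1.377,3.523) -> (0.694,11.25) [heading=75, draw]
PD: pen down
PD: pen down
FD 17: (0.694,11.25) -> (5.094,27.671) [heading=75, draw]
FD 7: (5.094,27.671) -> (6.906,34.433) [heading=75, draw]
FD 6: (6.906,34.433) -> (8.459,40.228) [heading=75, draw]
RT 60: heading 75 -> 15
RT 209: heading 15 -> 166
FD 9: (8.459,40.228) -> (-0.274,42.405) [heading=166, draw]
RT 120: heading 166 -> 46
PD: pen down
BK 18: (-0.274,42.405) -> (-12.778,29.457) [heading=46, draw]
Final: pos=(-12.778,29.457), heading=46, 8 segment(s) drawn

Segment lengths:
  seg 1: (-5,-10) -> (-4.224,-7.102), length = 3
  seg 2: (-4.224,-7.102) -> (-1.377,3.523), length = 11
  seg 3: (-1.377,3.523) -> (0.694,11.25), length = 8
  seg 4: (0.694,11.25) -> (5.094,27.671), length = 17
  seg 5: (5.094,27.671) -> (6.906,34.433), length = 7
  seg 6: (6.906,34.433) -> (8.459,40.228), length = 6
  seg 7: (8.459,40.228) -> (-0.274,42.405), length = 9
  seg 8: (-0.274,42.405) -> (-12.778,29.457), length = 18
Total = 79

Answer: 79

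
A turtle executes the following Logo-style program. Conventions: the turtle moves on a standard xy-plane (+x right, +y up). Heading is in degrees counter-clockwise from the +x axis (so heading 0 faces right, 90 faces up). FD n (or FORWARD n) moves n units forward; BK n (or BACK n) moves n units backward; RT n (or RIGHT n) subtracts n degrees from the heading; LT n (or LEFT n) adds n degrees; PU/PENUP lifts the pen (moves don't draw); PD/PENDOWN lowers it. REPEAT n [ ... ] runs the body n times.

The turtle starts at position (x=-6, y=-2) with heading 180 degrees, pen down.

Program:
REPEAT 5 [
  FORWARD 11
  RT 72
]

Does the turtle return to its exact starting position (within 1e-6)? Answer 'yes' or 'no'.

Executing turtle program step by step:
Start: pos=(-6,-2), heading=180, pen down
REPEAT 5 [
  -- iteration 1/5 --
  FD 11: (-6,-2) -> (-17,-2) [heading=180, draw]
  RT 72: heading 180 -> 108
  -- iteration 2/5 --
  FD 11: (-17,-2) -> (-20.399,8.462) [heading=108, draw]
  RT 72: heading 108 -> 36
  -- iteration 3/5 --
  FD 11: (-20.399,8.462) -> (-11.5,14.927) [heading=36, draw]
  RT 72: heading 36 -> 324
  -- iteration 4/5 --
  FD 11: (-11.5,14.927) -> (-2.601,8.462) [heading=324, draw]
  RT 72: heading 324 -> 252
  -- iteration 5/5 --
  FD 11: (-2.601,8.462) -> (-6,-2) [heading=252, draw]
  RT 72: heading 252 -> 180
]
Final: pos=(-6,-2), heading=180, 5 segment(s) drawn

Start position: (-6, -2)
Final position: (-6, -2)
Distance = 0; < 1e-6 -> CLOSED

Answer: yes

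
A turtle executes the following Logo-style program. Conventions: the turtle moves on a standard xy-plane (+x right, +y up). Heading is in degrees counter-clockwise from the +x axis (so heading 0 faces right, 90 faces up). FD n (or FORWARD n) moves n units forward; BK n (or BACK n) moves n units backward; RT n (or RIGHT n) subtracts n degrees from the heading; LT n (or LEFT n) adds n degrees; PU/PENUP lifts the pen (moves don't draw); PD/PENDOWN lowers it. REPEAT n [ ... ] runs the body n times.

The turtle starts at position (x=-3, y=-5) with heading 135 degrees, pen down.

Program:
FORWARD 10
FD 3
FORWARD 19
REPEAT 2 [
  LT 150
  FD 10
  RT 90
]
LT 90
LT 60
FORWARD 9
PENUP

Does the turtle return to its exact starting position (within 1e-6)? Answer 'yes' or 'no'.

Answer: no

Derivation:
Executing turtle program step by step:
Start: pos=(-3,-5), heading=135, pen down
FD 10: (-3,-5) -> (-10.071,2.071) [heading=135, draw]
FD 3: (-10.071,2.071) -> (-12.192,4.192) [heading=135, draw]
FD 19: (-12.192,4.192) -> (-25.627,17.627) [heading=135, draw]
REPEAT 2 [
  -- iteration 1/2 --
  LT 150: heading 135 -> 285
  FD 10: (-25.627,17.627) -> (-23.039,7.968) [heading=285, draw]
  RT 90: heading 285 -> 195
  -- iteration 2/2 --
  LT 150: heading 195 -> 345
  FD 10: (-23.039,7.968) -> (-13.38,5.38) [heading=345, draw]
  RT 90: heading 345 -> 255
]
LT 90: heading 255 -> 345
LT 60: heading 345 -> 45
FD 9: (-13.38,5.38) -> (-7.016,11.744) [heading=45, draw]
PU: pen up
Final: pos=(-7.016,11.744), heading=45, 6 segment(s) drawn

Start position: (-3, -5)
Final position: (-7.016, 11.744)
Distance = 17.219; >= 1e-6 -> NOT closed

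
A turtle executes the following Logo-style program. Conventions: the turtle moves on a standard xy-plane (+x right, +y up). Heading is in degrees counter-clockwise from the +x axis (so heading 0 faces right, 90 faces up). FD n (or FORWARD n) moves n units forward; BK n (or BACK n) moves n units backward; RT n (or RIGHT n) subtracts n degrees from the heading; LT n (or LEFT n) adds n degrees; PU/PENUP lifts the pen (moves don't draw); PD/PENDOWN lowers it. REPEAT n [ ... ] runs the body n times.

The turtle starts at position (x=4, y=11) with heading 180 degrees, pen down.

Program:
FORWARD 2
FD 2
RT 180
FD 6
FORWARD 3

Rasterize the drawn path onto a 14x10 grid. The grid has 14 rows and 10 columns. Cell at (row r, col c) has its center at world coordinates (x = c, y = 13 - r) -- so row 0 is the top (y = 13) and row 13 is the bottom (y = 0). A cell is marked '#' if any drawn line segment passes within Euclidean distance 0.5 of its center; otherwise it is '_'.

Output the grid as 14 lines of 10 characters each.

Segment 0: (4,11) -> (2,11)
Segment 1: (2,11) -> (0,11)
Segment 2: (0,11) -> (6,11)
Segment 3: (6,11) -> (9,11)

Answer: __________
__________
##########
__________
__________
__________
__________
__________
__________
__________
__________
__________
__________
__________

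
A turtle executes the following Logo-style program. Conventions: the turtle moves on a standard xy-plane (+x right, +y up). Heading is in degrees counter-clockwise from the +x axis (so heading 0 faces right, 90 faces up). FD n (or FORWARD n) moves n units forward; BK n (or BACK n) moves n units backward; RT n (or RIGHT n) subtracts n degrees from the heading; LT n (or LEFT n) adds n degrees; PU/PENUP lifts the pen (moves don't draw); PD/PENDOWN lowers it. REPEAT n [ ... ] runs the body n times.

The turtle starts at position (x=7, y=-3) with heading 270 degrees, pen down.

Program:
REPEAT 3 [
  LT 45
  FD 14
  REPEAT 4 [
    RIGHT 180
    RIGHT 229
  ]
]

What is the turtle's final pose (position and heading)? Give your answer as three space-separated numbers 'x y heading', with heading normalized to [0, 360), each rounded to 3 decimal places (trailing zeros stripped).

Answer: 17.083 -5.891 177

Derivation:
Executing turtle program step by step:
Start: pos=(7,-3), heading=270, pen down
REPEAT 3 [
  -- iteration 1/3 --
  LT 45: heading 270 -> 315
  FD 14: (7,-3) -> (16.899,-12.899) [heading=315, draw]
  REPEAT 4 [
    -- iteration 1/4 --
    RT 180: heading 315 -> 135
    RT 229: heading 135 -> 266
    -- iteration 2/4 --
    RT 180: heading 266 -> 86
    RT 229: heading 86 -> 217
    -- iteration 3/4 --
    RT 180: heading 217 -> 37
    RT 229: heading 37 -> 168
    -- iteration 4/4 --
    RT 180: heading 168 -> 348
    RT 229: heading 348 -> 119
  ]
  -- iteration 2/3 --
  LT 45: heading 119 -> 164
  FD 14: (16.899,-12.899) -> (3.442,-9.041) [heading=164, draw]
  REPEAT 4 [
    -- iteration 1/4 --
    RT 180: heading 164 -> 344
    RT 229: heading 344 -> 115
    -- iteration 2/4 --
    RT 180: heading 115 -> 295
    RT 229: heading 295 -> 66
    -- iteration 3/4 --
    RT 180: heading 66 -> 246
    RT 229: heading 246 -> 17
    -- iteration 4/4 --
    RT 180: heading 17 -> 197
    RT 229: heading 197 -> 328
  ]
  -- iteration 3/3 --
  LT 45: heading 328 -> 13
  FD 14: (3.442,-9.041) -> (17.083,-5.891) [heading=13, draw]
  REPEAT 4 [
    -- iteration 1/4 --
    RT 180: heading 13 -> 193
    RT 229: heading 193 -> 324
    -- iteration 2/4 --
    RT 180: heading 324 -> 144
    RT 229: heading 144 -> 275
    -- iteration 3/4 --
    RT 180: heading 275 -> 95
    RT 229: heading 95 -> 226
    -- iteration 4/4 --
    RT 180: heading 226 -> 46
    RT 229: heading 46 -> 177
  ]
]
Final: pos=(17.083,-5.891), heading=177, 3 segment(s) drawn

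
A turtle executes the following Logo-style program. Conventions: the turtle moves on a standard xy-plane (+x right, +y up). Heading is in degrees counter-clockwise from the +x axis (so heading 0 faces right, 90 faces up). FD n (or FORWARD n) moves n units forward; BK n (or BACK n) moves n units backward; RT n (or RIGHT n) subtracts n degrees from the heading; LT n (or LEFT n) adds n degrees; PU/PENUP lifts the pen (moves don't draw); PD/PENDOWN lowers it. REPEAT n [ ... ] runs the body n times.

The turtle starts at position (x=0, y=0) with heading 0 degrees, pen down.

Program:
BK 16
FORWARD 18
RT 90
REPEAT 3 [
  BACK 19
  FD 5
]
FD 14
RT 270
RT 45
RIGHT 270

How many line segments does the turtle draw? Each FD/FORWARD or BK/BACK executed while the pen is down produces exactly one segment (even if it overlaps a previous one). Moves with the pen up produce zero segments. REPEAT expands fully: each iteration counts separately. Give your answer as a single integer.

Answer: 9

Derivation:
Executing turtle program step by step:
Start: pos=(0,0), heading=0, pen down
BK 16: (0,0) -> (-16,0) [heading=0, draw]
FD 18: (-16,0) -> (2,0) [heading=0, draw]
RT 90: heading 0 -> 270
REPEAT 3 [
  -- iteration 1/3 --
  BK 19: (2,0) -> (2,19) [heading=270, draw]
  FD 5: (2,19) -> (2,14) [heading=270, draw]
  -- iteration 2/3 --
  BK 19: (2,14) -> (2,33) [heading=270, draw]
  FD 5: (2,33) -> (2,28) [heading=270, draw]
  -- iteration 3/3 --
  BK 19: (2,28) -> (2,47) [heading=270, draw]
  FD 5: (2,47) -> (2,42) [heading=270, draw]
]
FD 14: (2,42) -> (2,28) [heading=270, draw]
RT 270: heading 270 -> 0
RT 45: heading 0 -> 315
RT 270: heading 315 -> 45
Final: pos=(2,28), heading=45, 9 segment(s) drawn
Segments drawn: 9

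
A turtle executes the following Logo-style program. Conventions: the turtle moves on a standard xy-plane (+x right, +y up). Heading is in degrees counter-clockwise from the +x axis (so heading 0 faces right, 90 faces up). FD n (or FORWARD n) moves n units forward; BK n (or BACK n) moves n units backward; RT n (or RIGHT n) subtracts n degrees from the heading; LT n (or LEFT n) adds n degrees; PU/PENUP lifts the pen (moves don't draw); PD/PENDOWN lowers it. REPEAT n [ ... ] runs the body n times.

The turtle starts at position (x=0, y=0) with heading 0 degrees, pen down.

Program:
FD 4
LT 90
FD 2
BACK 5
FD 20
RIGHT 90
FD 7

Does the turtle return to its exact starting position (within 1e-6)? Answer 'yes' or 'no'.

Answer: no

Derivation:
Executing turtle program step by step:
Start: pos=(0,0), heading=0, pen down
FD 4: (0,0) -> (4,0) [heading=0, draw]
LT 90: heading 0 -> 90
FD 2: (4,0) -> (4,2) [heading=90, draw]
BK 5: (4,2) -> (4,-3) [heading=90, draw]
FD 20: (4,-3) -> (4,17) [heading=90, draw]
RT 90: heading 90 -> 0
FD 7: (4,17) -> (11,17) [heading=0, draw]
Final: pos=(11,17), heading=0, 5 segment(s) drawn

Start position: (0, 0)
Final position: (11, 17)
Distance = 20.248; >= 1e-6 -> NOT closed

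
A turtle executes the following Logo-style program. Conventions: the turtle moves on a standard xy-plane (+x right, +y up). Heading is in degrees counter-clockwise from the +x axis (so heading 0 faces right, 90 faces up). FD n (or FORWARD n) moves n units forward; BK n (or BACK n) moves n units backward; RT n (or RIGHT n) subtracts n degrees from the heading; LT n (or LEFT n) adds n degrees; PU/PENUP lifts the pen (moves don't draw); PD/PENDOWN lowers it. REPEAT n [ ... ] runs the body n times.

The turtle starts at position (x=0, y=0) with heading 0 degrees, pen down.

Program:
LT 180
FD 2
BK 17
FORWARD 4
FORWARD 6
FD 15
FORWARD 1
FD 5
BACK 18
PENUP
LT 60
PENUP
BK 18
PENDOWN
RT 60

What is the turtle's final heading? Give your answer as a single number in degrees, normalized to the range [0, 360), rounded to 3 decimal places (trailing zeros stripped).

Executing turtle program step by step:
Start: pos=(0,0), heading=0, pen down
LT 180: heading 0 -> 180
FD 2: (0,0) -> (-2,0) [heading=180, draw]
BK 17: (-2,0) -> (15,0) [heading=180, draw]
FD 4: (15,0) -> (11,0) [heading=180, draw]
FD 6: (11,0) -> (5,0) [heading=180, draw]
FD 15: (5,0) -> (-10,0) [heading=180, draw]
FD 1: (-10,0) -> (-11,0) [heading=180, draw]
FD 5: (-11,0) -> (-16,0) [heading=180, draw]
BK 18: (-16,0) -> (2,0) [heading=180, draw]
PU: pen up
LT 60: heading 180 -> 240
PU: pen up
BK 18: (2,0) -> (11,15.588) [heading=240, move]
PD: pen down
RT 60: heading 240 -> 180
Final: pos=(11,15.588), heading=180, 8 segment(s) drawn

Answer: 180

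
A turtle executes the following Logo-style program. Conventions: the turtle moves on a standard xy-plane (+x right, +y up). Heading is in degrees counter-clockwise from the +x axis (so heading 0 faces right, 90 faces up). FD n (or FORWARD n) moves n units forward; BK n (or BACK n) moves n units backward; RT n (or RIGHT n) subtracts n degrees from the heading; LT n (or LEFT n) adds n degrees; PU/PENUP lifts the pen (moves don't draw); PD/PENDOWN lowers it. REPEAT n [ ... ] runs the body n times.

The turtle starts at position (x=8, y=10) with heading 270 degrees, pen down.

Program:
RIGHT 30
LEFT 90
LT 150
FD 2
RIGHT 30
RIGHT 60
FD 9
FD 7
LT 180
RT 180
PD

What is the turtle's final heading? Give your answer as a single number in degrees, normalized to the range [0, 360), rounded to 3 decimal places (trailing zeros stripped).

Executing turtle program step by step:
Start: pos=(8,10), heading=270, pen down
RT 30: heading 270 -> 240
LT 90: heading 240 -> 330
LT 150: heading 330 -> 120
FD 2: (8,10) -> (7,11.732) [heading=120, draw]
RT 30: heading 120 -> 90
RT 60: heading 90 -> 30
FD 9: (7,11.732) -> (14.794,16.232) [heading=30, draw]
FD 7: (14.794,16.232) -> (20.856,19.732) [heading=30, draw]
LT 180: heading 30 -> 210
RT 180: heading 210 -> 30
PD: pen down
Final: pos=(20.856,19.732), heading=30, 3 segment(s) drawn

Answer: 30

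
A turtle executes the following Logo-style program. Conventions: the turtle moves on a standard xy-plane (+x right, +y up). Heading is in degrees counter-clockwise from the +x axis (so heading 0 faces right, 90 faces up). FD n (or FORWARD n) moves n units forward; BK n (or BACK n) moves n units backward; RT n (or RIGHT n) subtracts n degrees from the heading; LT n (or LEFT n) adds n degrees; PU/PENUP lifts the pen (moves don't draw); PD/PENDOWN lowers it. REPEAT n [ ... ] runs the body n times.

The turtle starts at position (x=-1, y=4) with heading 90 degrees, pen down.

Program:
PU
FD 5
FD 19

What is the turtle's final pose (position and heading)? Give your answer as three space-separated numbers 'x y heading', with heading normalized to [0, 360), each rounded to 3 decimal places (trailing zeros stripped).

Answer: -1 28 90

Derivation:
Executing turtle program step by step:
Start: pos=(-1,4), heading=90, pen down
PU: pen up
FD 5: (-1,4) -> (-1,9) [heading=90, move]
FD 19: (-1,9) -> (-1,28) [heading=90, move]
Final: pos=(-1,28), heading=90, 0 segment(s) drawn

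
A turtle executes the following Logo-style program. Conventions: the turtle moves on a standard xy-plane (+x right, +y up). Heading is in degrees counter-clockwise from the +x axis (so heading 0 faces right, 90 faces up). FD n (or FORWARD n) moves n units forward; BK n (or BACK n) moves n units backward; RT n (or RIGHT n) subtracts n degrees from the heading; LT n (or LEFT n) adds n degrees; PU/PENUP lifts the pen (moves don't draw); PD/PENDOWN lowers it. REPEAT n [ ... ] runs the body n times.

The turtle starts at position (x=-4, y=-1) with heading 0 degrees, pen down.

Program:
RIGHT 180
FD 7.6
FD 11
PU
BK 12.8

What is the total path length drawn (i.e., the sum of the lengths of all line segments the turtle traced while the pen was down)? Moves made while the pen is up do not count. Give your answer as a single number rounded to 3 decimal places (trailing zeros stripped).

Answer: 18.6

Derivation:
Executing turtle program step by step:
Start: pos=(-4,-1), heading=0, pen down
RT 180: heading 0 -> 180
FD 7.6: (-4,-1) -> (-11.6,-1) [heading=180, draw]
FD 11: (-11.6,-1) -> (-22.6,-1) [heading=180, draw]
PU: pen up
BK 12.8: (-22.6,-1) -> (-9.8,-1) [heading=180, move]
Final: pos=(-9.8,-1), heading=180, 2 segment(s) drawn

Segment lengths:
  seg 1: (-4,-1) -> (-11.6,-1), length = 7.6
  seg 2: (-11.6,-1) -> (-22.6,-1), length = 11
Total = 18.6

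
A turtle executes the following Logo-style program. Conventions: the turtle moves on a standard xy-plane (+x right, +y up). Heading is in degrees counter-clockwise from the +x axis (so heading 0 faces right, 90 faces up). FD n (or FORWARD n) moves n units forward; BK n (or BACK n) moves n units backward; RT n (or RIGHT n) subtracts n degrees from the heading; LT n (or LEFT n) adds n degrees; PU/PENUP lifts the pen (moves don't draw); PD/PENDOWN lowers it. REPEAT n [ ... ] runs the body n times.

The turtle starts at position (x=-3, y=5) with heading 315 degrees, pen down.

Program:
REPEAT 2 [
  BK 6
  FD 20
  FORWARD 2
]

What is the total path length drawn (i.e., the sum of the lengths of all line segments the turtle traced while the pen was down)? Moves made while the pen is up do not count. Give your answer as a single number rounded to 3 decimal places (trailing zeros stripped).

Answer: 56

Derivation:
Executing turtle program step by step:
Start: pos=(-3,5), heading=315, pen down
REPEAT 2 [
  -- iteration 1/2 --
  BK 6: (-3,5) -> (-7.243,9.243) [heading=315, draw]
  FD 20: (-7.243,9.243) -> (6.899,-4.899) [heading=315, draw]
  FD 2: (6.899,-4.899) -> (8.314,-6.314) [heading=315, draw]
  -- iteration 2/2 --
  BK 6: (8.314,-6.314) -> (4.071,-2.071) [heading=315, draw]
  FD 20: (4.071,-2.071) -> (18.213,-16.213) [heading=315, draw]
  FD 2: (18.213,-16.213) -> (19.627,-17.627) [heading=315, draw]
]
Final: pos=(19.627,-17.627), heading=315, 6 segment(s) drawn

Segment lengths:
  seg 1: (-3,5) -> (-7.243,9.243), length = 6
  seg 2: (-7.243,9.243) -> (6.899,-4.899), length = 20
  seg 3: (6.899,-4.899) -> (8.314,-6.314), length = 2
  seg 4: (8.314,-6.314) -> (4.071,-2.071), length = 6
  seg 5: (4.071,-2.071) -> (18.213,-16.213), length = 20
  seg 6: (18.213,-16.213) -> (19.627,-17.627), length = 2
Total = 56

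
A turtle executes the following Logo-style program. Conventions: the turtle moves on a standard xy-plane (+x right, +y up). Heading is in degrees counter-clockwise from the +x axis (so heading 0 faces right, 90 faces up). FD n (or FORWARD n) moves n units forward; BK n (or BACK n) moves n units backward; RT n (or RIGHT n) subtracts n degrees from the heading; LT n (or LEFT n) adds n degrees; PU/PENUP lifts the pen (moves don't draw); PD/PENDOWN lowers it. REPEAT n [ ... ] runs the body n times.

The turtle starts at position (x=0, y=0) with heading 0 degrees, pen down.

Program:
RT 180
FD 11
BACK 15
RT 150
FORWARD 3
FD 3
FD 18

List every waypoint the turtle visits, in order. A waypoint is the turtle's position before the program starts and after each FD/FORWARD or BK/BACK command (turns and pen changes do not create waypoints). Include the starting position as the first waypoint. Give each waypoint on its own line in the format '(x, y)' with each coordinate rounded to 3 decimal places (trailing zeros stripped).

Answer: (0, 0)
(-11, 0)
(4, 0)
(6.598, 1.5)
(9.196, 3)
(24.785, 12)

Derivation:
Executing turtle program step by step:
Start: pos=(0,0), heading=0, pen down
RT 180: heading 0 -> 180
FD 11: (0,0) -> (-11,0) [heading=180, draw]
BK 15: (-11,0) -> (4,0) [heading=180, draw]
RT 150: heading 180 -> 30
FD 3: (4,0) -> (6.598,1.5) [heading=30, draw]
FD 3: (6.598,1.5) -> (9.196,3) [heading=30, draw]
FD 18: (9.196,3) -> (24.785,12) [heading=30, draw]
Final: pos=(24.785,12), heading=30, 5 segment(s) drawn
Waypoints (6 total):
(0, 0)
(-11, 0)
(4, 0)
(6.598, 1.5)
(9.196, 3)
(24.785, 12)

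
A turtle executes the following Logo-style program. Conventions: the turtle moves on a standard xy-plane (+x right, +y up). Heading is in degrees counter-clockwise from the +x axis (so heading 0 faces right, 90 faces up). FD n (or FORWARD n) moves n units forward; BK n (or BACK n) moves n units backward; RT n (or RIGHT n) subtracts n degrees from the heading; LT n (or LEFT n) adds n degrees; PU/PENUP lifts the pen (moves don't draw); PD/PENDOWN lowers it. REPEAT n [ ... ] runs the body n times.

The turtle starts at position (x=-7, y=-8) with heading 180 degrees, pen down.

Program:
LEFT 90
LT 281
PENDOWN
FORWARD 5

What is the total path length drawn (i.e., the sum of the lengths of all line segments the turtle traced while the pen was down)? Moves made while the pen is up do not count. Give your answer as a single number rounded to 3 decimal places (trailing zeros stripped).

Answer: 5

Derivation:
Executing turtle program step by step:
Start: pos=(-7,-8), heading=180, pen down
LT 90: heading 180 -> 270
LT 281: heading 270 -> 191
PD: pen down
FD 5: (-7,-8) -> (-11.908,-8.954) [heading=191, draw]
Final: pos=(-11.908,-8.954), heading=191, 1 segment(s) drawn

Segment lengths:
  seg 1: (-7,-8) -> (-11.908,-8.954), length = 5
Total = 5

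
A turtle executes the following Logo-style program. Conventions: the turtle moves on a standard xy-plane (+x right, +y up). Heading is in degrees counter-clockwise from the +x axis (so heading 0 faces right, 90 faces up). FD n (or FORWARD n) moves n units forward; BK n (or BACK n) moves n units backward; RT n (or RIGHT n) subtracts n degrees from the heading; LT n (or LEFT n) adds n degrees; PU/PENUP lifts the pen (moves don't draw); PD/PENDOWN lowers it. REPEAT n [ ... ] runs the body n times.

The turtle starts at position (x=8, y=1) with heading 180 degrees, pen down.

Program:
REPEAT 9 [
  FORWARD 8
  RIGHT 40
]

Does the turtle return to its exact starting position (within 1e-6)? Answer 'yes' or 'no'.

Answer: yes

Derivation:
Executing turtle program step by step:
Start: pos=(8,1), heading=180, pen down
REPEAT 9 [
  -- iteration 1/9 --
  FD 8: (8,1) -> (0,1) [heading=180, draw]
  RT 40: heading 180 -> 140
  -- iteration 2/9 --
  FD 8: (0,1) -> (-6.128,6.142) [heading=140, draw]
  RT 40: heading 140 -> 100
  -- iteration 3/9 --
  FD 8: (-6.128,6.142) -> (-7.518,14.021) [heading=100, draw]
  RT 40: heading 100 -> 60
  -- iteration 4/9 --
  FD 8: (-7.518,14.021) -> (-3.518,20.949) [heading=60, draw]
  RT 40: heading 60 -> 20
  -- iteration 5/9 --
  FD 8: (-3.518,20.949) -> (4,23.685) [heading=20, draw]
  RT 40: heading 20 -> 340
  -- iteration 6/9 --
  FD 8: (4,23.685) -> (11.518,20.949) [heading=340, draw]
  RT 40: heading 340 -> 300
  -- iteration 7/9 --
  FD 8: (11.518,20.949) -> (15.518,14.021) [heading=300, draw]
  RT 40: heading 300 -> 260
  -- iteration 8/9 --
  FD 8: (15.518,14.021) -> (14.128,6.142) [heading=260, draw]
  RT 40: heading 260 -> 220
  -- iteration 9/9 --
  FD 8: (14.128,6.142) -> (8,1) [heading=220, draw]
  RT 40: heading 220 -> 180
]
Final: pos=(8,1), heading=180, 9 segment(s) drawn

Start position: (8, 1)
Final position: (8, 1)
Distance = 0; < 1e-6 -> CLOSED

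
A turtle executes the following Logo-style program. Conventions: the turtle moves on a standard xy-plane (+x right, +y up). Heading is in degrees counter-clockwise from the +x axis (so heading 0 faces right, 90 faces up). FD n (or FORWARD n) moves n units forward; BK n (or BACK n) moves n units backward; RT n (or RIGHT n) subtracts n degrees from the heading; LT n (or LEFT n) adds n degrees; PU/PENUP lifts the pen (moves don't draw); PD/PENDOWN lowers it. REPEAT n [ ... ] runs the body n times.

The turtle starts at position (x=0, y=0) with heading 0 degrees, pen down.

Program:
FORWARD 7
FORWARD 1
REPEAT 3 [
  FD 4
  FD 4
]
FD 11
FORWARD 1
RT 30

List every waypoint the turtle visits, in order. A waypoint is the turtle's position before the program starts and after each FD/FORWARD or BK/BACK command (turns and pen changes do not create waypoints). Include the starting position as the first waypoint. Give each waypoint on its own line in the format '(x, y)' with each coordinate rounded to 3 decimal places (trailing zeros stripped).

Answer: (0, 0)
(7, 0)
(8, 0)
(12, 0)
(16, 0)
(20, 0)
(24, 0)
(28, 0)
(32, 0)
(43, 0)
(44, 0)

Derivation:
Executing turtle program step by step:
Start: pos=(0,0), heading=0, pen down
FD 7: (0,0) -> (7,0) [heading=0, draw]
FD 1: (7,0) -> (8,0) [heading=0, draw]
REPEAT 3 [
  -- iteration 1/3 --
  FD 4: (8,0) -> (12,0) [heading=0, draw]
  FD 4: (12,0) -> (16,0) [heading=0, draw]
  -- iteration 2/3 --
  FD 4: (16,0) -> (20,0) [heading=0, draw]
  FD 4: (20,0) -> (24,0) [heading=0, draw]
  -- iteration 3/3 --
  FD 4: (24,0) -> (28,0) [heading=0, draw]
  FD 4: (28,0) -> (32,0) [heading=0, draw]
]
FD 11: (32,0) -> (43,0) [heading=0, draw]
FD 1: (43,0) -> (44,0) [heading=0, draw]
RT 30: heading 0 -> 330
Final: pos=(44,0), heading=330, 10 segment(s) drawn
Waypoints (11 total):
(0, 0)
(7, 0)
(8, 0)
(12, 0)
(16, 0)
(20, 0)
(24, 0)
(28, 0)
(32, 0)
(43, 0)
(44, 0)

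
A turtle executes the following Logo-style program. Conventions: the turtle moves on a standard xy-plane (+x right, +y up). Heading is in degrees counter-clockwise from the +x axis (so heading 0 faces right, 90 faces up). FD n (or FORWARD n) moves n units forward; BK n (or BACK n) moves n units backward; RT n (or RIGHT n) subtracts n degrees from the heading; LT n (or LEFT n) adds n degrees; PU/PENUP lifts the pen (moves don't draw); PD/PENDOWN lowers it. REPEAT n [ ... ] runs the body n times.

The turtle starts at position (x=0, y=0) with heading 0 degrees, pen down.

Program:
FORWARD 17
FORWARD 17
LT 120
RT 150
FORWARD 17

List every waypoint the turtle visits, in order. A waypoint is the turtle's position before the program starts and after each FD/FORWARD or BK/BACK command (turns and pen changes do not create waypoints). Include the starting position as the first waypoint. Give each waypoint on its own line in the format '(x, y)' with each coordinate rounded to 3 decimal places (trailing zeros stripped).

Executing turtle program step by step:
Start: pos=(0,0), heading=0, pen down
FD 17: (0,0) -> (17,0) [heading=0, draw]
FD 17: (17,0) -> (34,0) [heading=0, draw]
LT 120: heading 0 -> 120
RT 150: heading 120 -> 330
FD 17: (34,0) -> (48.722,-8.5) [heading=330, draw]
Final: pos=(48.722,-8.5), heading=330, 3 segment(s) drawn
Waypoints (4 total):
(0, 0)
(17, 0)
(34, 0)
(48.722, -8.5)

Answer: (0, 0)
(17, 0)
(34, 0)
(48.722, -8.5)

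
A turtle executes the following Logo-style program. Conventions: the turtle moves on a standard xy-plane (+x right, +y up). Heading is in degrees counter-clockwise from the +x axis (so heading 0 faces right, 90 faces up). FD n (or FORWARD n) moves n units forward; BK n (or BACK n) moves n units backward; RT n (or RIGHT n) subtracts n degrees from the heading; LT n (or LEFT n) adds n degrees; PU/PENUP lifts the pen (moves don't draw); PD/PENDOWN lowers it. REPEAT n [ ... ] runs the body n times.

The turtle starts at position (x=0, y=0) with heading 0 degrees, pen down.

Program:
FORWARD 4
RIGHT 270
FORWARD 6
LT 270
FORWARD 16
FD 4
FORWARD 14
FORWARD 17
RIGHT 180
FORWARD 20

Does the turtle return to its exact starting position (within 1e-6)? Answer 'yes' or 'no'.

Executing turtle program step by step:
Start: pos=(0,0), heading=0, pen down
FD 4: (0,0) -> (4,0) [heading=0, draw]
RT 270: heading 0 -> 90
FD 6: (4,0) -> (4,6) [heading=90, draw]
LT 270: heading 90 -> 0
FD 16: (4,6) -> (20,6) [heading=0, draw]
FD 4: (20,6) -> (24,6) [heading=0, draw]
FD 14: (24,6) -> (38,6) [heading=0, draw]
FD 17: (38,6) -> (55,6) [heading=0, draw]
RT 180: heading 0 -> 180
FD 20: (55,6) -> (35,6) [heading=180, draw]
Final: pos=(35,6), heading=180, 7 segment(s) drawn

Start position: (0, 0)
Final position: (35, 6)
Distance = 35.511; >= 1e-6 -> NOT closed

Answer: no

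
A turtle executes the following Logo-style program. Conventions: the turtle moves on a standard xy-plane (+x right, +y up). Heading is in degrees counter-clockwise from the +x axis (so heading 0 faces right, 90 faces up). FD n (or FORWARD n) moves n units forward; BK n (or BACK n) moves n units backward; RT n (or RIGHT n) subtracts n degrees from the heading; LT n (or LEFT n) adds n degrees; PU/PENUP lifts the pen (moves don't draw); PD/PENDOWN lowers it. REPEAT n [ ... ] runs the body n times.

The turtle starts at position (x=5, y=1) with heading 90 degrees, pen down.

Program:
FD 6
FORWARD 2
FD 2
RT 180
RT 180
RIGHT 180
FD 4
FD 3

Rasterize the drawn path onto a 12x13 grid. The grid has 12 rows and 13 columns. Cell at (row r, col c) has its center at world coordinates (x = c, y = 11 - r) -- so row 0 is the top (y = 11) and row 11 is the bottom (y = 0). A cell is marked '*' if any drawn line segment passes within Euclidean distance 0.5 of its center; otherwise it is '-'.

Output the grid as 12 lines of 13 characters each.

Segment 0: (5,1) -> (5,7)
Segment 1: (5,7) -> (5,9)
Segment 2: (5,9) -> (5,11)
Segment 3: (5,11) -> (5,7)
Segment 4: (5,7) -> (5,4)

Answer: -----*-------
-----*-------
-----*-------
-----*-------
-----*-------
-----*-------
-----*-------
-----*-------
-----*-------
-----*-------
-----*-------
-------------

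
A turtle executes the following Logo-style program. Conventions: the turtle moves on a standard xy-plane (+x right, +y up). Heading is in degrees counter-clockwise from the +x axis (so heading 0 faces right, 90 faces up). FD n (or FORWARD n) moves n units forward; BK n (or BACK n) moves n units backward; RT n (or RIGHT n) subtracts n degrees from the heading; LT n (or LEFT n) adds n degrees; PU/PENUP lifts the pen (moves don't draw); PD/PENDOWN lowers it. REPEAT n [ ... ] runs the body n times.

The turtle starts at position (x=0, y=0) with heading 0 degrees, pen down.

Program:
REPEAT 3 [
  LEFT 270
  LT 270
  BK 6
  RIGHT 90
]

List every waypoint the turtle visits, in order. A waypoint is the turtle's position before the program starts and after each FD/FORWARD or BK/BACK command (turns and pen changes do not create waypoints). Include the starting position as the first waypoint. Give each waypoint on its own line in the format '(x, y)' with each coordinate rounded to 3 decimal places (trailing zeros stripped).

Answer: (0, 0)
(6, 0)
(6, 6)
(0, 6)

Derivation:
Executing turtle program step by step:
Start: pos=(0,0), heading=0, pen down
REPEAT 3 [
  -- iteration 1/3 --
  LT 270: heading 0 -> 270
  LT 270: heading 270 -> 180
  BK 6: (0,0) -> (6,0) [heading=180, draw]
  RT 90: heading 180 -> 90
  -- iteration 2/3 --
  LT 270: heading 90 -> 0
  LT 270: heading 0 -> 270
  BK 6: (6,0) -> (6,6) [heading=270, draw]
  RT 90: heading 270 -> 180
  -- iteration 3/3 --
  LT 270: heading 180 -> 90
  LT 270: heading 90 -> 0
  BK 6: (6,6) -> (0,6) [heading=0, draw]
  RT 90: heading 0 -> 270
]
Final: pos=(0,6), heading=270, 3 segment(s) drawn
Waypoints (4 total):
(0, 0)
(6, 0)
(6, 6)
(0, 6)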